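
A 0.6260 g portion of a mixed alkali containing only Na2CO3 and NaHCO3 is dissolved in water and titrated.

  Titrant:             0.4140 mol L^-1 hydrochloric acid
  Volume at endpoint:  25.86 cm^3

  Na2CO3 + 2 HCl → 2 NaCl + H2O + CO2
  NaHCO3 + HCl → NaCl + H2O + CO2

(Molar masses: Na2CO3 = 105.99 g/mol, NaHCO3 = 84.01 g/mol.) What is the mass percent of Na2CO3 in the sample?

n(HCl) = 0.02586 × 0.4140 = 0.01071 mol
Let x = n(Na2CO3), y = n(NaHCO3).
Titrant: 2x + 1y = 0.01071;  mass: 105.99x + 84.01y = 0.6260
Solving, x = 4.408 × 10^-3 mol, y = 1.890 × 10^-3 mol
mass of Na2CO3 = 4.408 × 10^-3 × 105.99 = 0.4672 g
% Na2CO3 = 0.4672 / 0.6260 × 100 = 74.63 %

74.63 %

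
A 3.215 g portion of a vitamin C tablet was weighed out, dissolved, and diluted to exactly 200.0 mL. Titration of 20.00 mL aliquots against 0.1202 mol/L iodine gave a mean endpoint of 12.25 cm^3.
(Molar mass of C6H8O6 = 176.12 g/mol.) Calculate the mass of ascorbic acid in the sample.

2.593 g

C6H8O6 + I2 → C6H6O6 + 2 HI
n(I2) per titration = 0.01225 × 0.1202 = 1.472 × 10^-3 mol
n(C6H8O6) in each aliquot = 1.472 × 10^-3 mol (1:1 ratio)
n(C6H8O6) in the whole flask = 1.472 × 10^-3 × 200.0/20.00 = 0.01472 mol
mass of C6H8O6 = 0.01472 × 176.12 = 2.593 g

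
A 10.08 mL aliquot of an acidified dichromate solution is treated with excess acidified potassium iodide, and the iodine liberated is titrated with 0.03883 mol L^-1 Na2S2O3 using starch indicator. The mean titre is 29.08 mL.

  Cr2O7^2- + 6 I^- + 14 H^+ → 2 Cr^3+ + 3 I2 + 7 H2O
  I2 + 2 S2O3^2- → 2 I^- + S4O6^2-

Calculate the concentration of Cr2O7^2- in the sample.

0.01867 mol/L

n(S2O3^2-) = 0.02908 × 0.03883 = 1.129 × 10^-3 mol
n(I2) = n(S2O3^2-)/2 = 5.646 × 10^-4 mol
From the 1:3 ratio, n(Cr2O7^2-) in the aliquot = 1/3 × 5.646 × 10^-4 = 1.882 × 10^-4 mol
[Cr2O7^2-] = 1.882 × 10^-4 / 0.01008 = 0.01867 mol/L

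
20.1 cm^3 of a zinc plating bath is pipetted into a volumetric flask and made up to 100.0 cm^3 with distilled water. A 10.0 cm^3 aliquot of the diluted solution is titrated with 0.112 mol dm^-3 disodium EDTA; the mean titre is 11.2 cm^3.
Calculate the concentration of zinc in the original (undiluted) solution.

Zn^2+ + EDTA^4- → [Zn(EDTA)]^2-
n(EDTA) = 0.0112 × 0.112 = 1.25 × 10^-3 mol
n(Zn2+) in the aliquot = 1.25 × 10^-3 mol (1:1 ratio)
[Zn2+]_dilute = 1.25 × 10^-3 / 0.0100 = 0.125 mol/L
Dilution factor = 100.0 / 20.1 = 4.975
[Zn2+]_stock = 0.125 × 4.975 = 0.624 mol/L

0.624 mol/L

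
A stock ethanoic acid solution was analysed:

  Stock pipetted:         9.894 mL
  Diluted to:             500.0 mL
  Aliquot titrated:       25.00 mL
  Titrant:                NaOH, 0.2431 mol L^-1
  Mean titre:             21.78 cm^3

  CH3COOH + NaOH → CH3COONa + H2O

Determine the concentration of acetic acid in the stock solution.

10.70 mol/L

n(NaOH) = 0.02178 × 0.2431 = 5.295 × 10^-3 mol
n(CH3COOH) in the aliquot = 5.295 × 10^-3 mol (1:1 ratio)
[CH3COOH]_dilute = 5.295 × 10^-3 / 0.02500 = 0.2118 mol/L
Dilution factor = 500.0 / 9.894 = 50.54
[CH3COOH]_stock = 0.2118 × 50.54 = 10.70 mol/L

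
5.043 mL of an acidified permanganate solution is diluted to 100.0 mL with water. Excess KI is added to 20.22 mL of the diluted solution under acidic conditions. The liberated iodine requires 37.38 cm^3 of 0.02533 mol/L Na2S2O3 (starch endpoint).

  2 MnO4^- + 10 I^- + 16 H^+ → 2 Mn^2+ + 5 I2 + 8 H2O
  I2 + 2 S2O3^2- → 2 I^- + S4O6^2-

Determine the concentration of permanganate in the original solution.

n(S2O3^2-) = 0.03738 × 0.02533 = 9.468 × 10^-4 mol
n(I2) = n(S2O3^2-)/2 = 4.734 × 10^-4 mol
From the 2:5 ratio, n(MnO4^-) in the aliquot = 2/5 × 4.734 × 10^-4 = 1.894 × 10^-4 mol
[MnO4^-]_dilute = 1.894 × 10^-4 / 0.02022 = 0.009365 mol/L
[MnO4^-]_original = 0.009365 × 100.0/5.043 = 0.1857 mol/L

0.1857 mol/L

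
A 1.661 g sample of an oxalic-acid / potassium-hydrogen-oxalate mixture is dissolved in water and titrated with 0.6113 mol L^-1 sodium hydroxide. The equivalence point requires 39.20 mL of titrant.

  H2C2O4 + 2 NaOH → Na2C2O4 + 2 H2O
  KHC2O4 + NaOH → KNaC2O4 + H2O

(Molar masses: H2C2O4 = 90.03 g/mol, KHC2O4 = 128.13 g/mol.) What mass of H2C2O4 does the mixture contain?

0.7633 g

n(NaOH) = 0.03920 × 0.6113 = 0.02396 mol
Let x = n(H2C2O4), y = n(KHC2O4).
Titrant: 2x + 1y = 0.02396;  mass: 90.03x + 128.13y = 1.661
Solving, x = 8.478 × 10^-3 mol, y = 7.006 × 10^-3 mol
mass of H2C2O4 = 8.478 × 10^-3 × 90.03 = 0.7633 g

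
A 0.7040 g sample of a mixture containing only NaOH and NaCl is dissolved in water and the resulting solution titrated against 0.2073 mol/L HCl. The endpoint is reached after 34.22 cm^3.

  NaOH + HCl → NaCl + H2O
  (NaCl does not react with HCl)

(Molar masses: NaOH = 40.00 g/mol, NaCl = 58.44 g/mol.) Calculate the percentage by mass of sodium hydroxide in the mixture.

40.31 %

n(HCl) = 0.03422 × 0.2073 = 7.094 × 10^-3 mol
Let x = n(NaOH), y = n(NaCl).
Titrant: 1x = 7.094 × 10^-3;  mass: 40.00x + 58.44y = 0.7040
Solving, x = 7.094 × 10^-3 mol, y = 7.191 × 10^-3 mol
mass of NaOH = 7.094 × 10^-3 × 40.00 = 0.2838 g
% NaOH = 0.2838 / 0.7040 × 100 = 40.31 %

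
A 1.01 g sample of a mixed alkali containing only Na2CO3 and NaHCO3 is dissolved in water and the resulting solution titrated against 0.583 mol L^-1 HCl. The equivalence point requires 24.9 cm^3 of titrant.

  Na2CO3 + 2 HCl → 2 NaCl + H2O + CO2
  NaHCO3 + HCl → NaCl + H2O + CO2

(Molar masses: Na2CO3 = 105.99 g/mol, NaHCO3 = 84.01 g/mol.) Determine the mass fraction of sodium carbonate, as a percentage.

n(HCl) = 0.0249 × 0.583 = 0.0145 mol
Let x = n(Na2CO3), y = n(NaHCO3).
Titrant: 2x + 1y = 0.0145;  mass: 105.99x + 84.01y = 1.01
Solving, x = 3.38 × 10^-3 mol, y = 7.76 × 10^-3 mol
mass of Na2CO3 = 3.38 × 10^-3 × 105.99 = 0.358 g
% Na2CO3 = 0.358 / 1.01 × 100 = 35.5 %

35.5 %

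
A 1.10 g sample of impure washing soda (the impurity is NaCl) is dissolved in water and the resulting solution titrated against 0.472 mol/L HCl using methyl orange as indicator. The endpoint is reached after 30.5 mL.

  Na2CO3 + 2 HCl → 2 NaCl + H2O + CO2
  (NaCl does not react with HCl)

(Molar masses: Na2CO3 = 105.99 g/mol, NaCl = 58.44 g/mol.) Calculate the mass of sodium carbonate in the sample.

0.763 g

n(HCl) = 0.0305 × 0.472 = 0.0144 mol
Let x = n(Na2CO3), y = n(NaCl).
Titrant: 2x = 0.0144;  mass: 105.99x + 58.44y = 1.10
Solving, x = 7.20 × 10^-3 mol, y = 5.77 × 10^-3 mol
mass of Na2CO3 = 7.20 × 10^-3 × 105.99 = 0.763 g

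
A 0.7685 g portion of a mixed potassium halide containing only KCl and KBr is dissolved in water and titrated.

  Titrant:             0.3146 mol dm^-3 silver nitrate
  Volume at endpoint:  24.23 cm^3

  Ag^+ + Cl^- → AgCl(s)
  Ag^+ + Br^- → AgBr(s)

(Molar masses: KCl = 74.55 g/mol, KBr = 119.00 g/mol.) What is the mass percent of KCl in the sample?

n(AgNO3) = 0.02423 × 0.3146 = 7.623 × 10^-3 mol
Let x = n(KCl), y = n(KBr).
Titrant: 1x + 1y = 7.623 × 10^-3;  mass: 74.55x + 119.00y = 0.7685
Solving, x = 3.118 × 10^-3 mol, y = 4.504 × 10^-3 mol
mass of KCl = 3.118 × 10^-3 × 74.55 = 0.2325 g
% KCl = 0.2325 / 0.7685 × 100 = 30.25 %

30.25 %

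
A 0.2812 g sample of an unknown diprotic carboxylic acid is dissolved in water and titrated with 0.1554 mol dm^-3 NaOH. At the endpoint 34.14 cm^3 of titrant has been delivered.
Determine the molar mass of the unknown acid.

106.0 g/mol

n(NaOH) = 0.03414 L × 0.1554 mol/L = 5.305 × 10^-3 mol
From the 1:2 ratio, n(H2A) = 1/2 × 5.305 × 10^-3 = 2.653 × 10^-3 mol
M = m / n = 0.2812 g / 2.653 × 10^-3 mol = 106.0 g/mol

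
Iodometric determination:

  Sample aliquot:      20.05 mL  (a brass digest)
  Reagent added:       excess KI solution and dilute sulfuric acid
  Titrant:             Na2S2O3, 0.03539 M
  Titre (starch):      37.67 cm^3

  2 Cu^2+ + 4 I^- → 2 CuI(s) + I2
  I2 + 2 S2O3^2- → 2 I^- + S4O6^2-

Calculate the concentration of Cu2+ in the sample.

n(S2O3^2-) = 0.03767 × 0.03539 = 1.333 × 10^-3 mol
n(I2) = n(S2O3^2-)/2 = 6.666 × 10^-4 mol
From the 2:1 ratio, n(Cu2+) in the aliquot = 2/1 × 6.666 × 10^-4 = 1.333 × 10^-3 mol
[Cu2+] = 1.333 × 10^-3 / 0.02005 = 0.06649 mol/L

0.06649 M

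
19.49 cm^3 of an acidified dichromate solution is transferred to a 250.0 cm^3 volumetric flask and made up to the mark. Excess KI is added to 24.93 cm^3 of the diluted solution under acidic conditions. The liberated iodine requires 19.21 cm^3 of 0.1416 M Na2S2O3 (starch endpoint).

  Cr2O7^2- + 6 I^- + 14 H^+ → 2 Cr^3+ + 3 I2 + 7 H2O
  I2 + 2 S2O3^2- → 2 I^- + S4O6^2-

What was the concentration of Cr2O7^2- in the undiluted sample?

0.2333 M

n(S2O3^2-) = 0.01921 × 0.1416 = 2.720 × 10^-3 mol
n(I2) = n(S2O3^2-)/2 = 1.360 × 10^-3 mol
From the 1:3 ratio, n(Cr2O7^2-) in the aliquot = 1/3 × 1.360 × 10^-3 = 4.534 × 10^-4 mol
[Cr2O7^2-]_dilute = 4.534 × 10^-4 / 0.02493 = 0.01819 mol/L
[Cr2O7^2-]_original = 0.01819 × 250.0/19.49 = 0.2333 mol/L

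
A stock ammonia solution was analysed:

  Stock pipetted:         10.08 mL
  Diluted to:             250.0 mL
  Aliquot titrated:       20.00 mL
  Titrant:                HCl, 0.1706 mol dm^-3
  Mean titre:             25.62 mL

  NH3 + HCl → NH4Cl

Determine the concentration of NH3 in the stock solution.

5.420 mol/L

n(HCl) = 0.02562 × 0.1706 = 4.371 × 10^-3 mol
n(NH3) in the aliquot = 4.371 × 10^-3 mol (1:1 ratio)
[NH3]_dilute = 4.371 × 10^-3 / 0.02000 = 0.2185 mol/L
Dilution factor = 250.0 / 10.08 = 24.80
[NH3]_stock = 0.2185 × 24.80 = 5.420 mol/L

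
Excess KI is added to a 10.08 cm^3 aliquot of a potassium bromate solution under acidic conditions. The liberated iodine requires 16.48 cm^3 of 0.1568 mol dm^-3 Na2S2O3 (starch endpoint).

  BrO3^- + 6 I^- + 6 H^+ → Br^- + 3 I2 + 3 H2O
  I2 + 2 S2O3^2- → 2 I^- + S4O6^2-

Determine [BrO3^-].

0.04273 mol/L

n(S2O3^2-) = 0.01648 × 0.1568 = 2.584 × 10^-3 mol
n(I2) = n(S2O3^2-)/2 = 1.292 × 10^-3 mol
From the 1:3 ratio, n(BrO3^-) in the aliquot = 1/3 × 1.292 × 10^-3 = 4.307 × 10^-4 mol
[BrO3^-] = 4.307 × 10^-4 / 0.01008 = 0.04273 mol/L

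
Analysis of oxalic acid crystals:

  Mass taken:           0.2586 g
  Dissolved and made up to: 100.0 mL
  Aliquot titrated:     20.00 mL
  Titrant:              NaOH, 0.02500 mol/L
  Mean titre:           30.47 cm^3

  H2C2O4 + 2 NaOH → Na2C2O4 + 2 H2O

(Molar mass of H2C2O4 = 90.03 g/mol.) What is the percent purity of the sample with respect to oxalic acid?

66.30 %

n(NaOH) per titration = 0.03047 × 0.02500 = 7.618 × 10^-4 mol
From the 1:2 ratio, n(H2C2O4) in each aliquot = 1/2 × 7.618 × 10^-4 = 3.809 × 10^-4 mol
n(H2C2O4) in the whole flask = 3.809 × 10^-4 × 100.0/20.00 = 1.904 × 10^-3 mol
mass of H2C2O4 = 1.904 × 10^-3 × 90.03 = 0.1715 g
% H2C2O4 = 0.1715 / 0.2586 × 100 = 66.30 %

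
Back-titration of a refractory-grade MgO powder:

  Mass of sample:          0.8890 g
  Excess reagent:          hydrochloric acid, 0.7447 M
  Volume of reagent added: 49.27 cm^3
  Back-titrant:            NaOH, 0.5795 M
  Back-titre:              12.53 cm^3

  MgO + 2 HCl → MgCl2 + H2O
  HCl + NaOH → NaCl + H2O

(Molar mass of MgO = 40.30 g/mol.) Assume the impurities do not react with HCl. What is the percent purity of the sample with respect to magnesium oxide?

66.71 %

n(HCl) added = 0.04927 × 0.7447 = 0.03669 mol
n(NaOH) used in back-titration = 0.01253 × 0.5795 = 7.261 × 10^-3 mol
n(HCl) left over = 7.261 × 10^-3 mol (1:1 ratio)
n(HCl) consumed by analyte = 0.03669 − 7.261 × 10^-3 = 0.02943 mol
From the 1:2 ratio, n(MgO) = 1/2 × 0.02943 = 0.01472 mol
mass of MgO = 0.01472 × 40.30 = 0.5930 g
% MgO = 0.5930 / 0.8890 × 100 = 66.71 %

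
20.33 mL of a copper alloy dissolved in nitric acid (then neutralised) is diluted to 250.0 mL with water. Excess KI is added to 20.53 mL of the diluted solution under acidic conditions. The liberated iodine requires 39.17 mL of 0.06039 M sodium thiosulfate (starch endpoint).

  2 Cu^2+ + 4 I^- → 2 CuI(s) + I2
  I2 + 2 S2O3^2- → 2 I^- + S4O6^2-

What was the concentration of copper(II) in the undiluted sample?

n(S2O3^2-) = 0.03917 × 0.06039 = 2.365 × 10^-3 mol
n(I2) = n(S2O3^2-)/2 = 1.183 × 10^-3 mol
From the 2:1 ratio, n(Cu2+) in the aliquot = 2/1 × 1.183 × 10^-3 = 2.365 × 10^-3 mol
[Cu2+]_dilute = 2.365 × 10^-3 / 0.02053 = 0.1152 mol/L
[Cu2+]_original = 0.1152 × 250.0/20.33 = 1.417 mol/L

1.417 M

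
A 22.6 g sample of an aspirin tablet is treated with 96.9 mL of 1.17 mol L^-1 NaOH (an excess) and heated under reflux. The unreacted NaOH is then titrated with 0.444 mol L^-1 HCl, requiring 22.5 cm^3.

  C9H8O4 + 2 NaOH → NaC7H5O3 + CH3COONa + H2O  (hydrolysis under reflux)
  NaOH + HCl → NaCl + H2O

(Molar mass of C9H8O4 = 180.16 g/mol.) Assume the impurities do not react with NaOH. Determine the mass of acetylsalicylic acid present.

9.31 g

n(NaOH) added = 0.0969 × 1.17 = 0.113 mol
n(HCl) used in back-titration = 0.0225 × 0.444 = 9.99 × 10^-3 mol
n(NaOH) left over = 9.99 × 10^-3 mol (1:1 ratio)
n(NaOH) consumed by analyte = 0.113 − 9.99 × 10^-3 = 0.103 mol
From the 1:2 ratio, n(C9H8O4) = 1/2 × 0.103 = 0.0517 mol
mass of C9H8O4 = 0.0517 × 180.16 = 9.31 g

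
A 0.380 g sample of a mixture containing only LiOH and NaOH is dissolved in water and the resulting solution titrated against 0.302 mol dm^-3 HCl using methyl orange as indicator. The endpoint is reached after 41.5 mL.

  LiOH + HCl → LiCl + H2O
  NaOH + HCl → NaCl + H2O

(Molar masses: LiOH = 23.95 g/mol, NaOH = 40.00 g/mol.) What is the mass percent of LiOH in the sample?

n(HCl) = 0.0415 × 0.302 = 0.0125 mol
Let x = n(LiOH), y = n(NaOH).
Titrant: 1x + 1y = 0.0125;  mass: 23.95x + 40.00y = 0.380
Solving, x = 7.56 × 10^-3 mol, y = 4.97 × 10^-3 mol
mass of LiOH = 7.56 × 10^-3 × 23.95 = 0.181 g
% LiOH = 0.181 / 0.380 × 100 = 47.6 %

47.6 %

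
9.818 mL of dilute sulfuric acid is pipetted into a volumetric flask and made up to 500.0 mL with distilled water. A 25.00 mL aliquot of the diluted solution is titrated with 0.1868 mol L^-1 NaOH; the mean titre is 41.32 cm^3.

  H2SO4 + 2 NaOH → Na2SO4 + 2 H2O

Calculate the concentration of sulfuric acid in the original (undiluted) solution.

7.862 mol/L

n(NaOH) = 0.04132 × 0.1868 = 7.719 × 10^-3 mol
From the 1:2 ratio, n(H2SO4) in the aliquot = 1/2 × 7.719 × 10^-3 = 3.859 × 10^-3 mol
[H2SO4]_dilute = 3.859 × 10^-3 / 0.02500 = 0.1544 mol/L
Dilution factor = 500.0 / 9.818 = 50.93
[H2SO4]_stock = 0.1544 × 50.93 = 7.862 mol/L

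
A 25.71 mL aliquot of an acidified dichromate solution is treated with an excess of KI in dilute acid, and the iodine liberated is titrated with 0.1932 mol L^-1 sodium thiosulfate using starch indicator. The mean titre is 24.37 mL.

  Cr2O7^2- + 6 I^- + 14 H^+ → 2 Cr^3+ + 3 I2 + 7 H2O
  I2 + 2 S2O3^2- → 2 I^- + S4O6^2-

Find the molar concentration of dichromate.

n(S2O3^2-) = 0.02437 × 0.1932 = 4.708 × 10^-3 mol
n(I2) = n(S2O3^2-)/2 = 2.354 × 10^-3 mol
From the 1:3 ratio, n(Cr2O7^2-) in the aliquot = 1/3 × 2.354 × 10^-3 = 7.847 × 10^-4 mol
[Cr2O7^2-] = 7.847 × 10^-4 / 0.02571 = 0.03052 mol/L

0.03052 mol/L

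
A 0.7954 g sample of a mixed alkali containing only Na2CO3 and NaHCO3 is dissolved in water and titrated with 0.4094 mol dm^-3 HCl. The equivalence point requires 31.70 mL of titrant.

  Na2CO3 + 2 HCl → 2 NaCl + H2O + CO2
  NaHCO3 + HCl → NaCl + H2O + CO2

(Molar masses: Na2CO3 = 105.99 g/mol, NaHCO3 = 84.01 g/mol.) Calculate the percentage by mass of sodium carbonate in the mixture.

n(HCl) = 0.03170 × 0.4094 = 0.01298 mol
Let x = n(Na2CO3), y = n(NaHCO3).
Titrant: 2x + 1y = 0.01298;  mass: 105.99x + 84.01y = 0.7954
Solving, x = 4.754 × 10^-3 mol, y = 3.470 × 10^-3 mol
mass of Na2CO3 = 4.754 × 10^-3 × 105.99 = 0.5039 g
% Na2CO3 = 0.5039 / 0.7954 × 100 = 63.35 %

63.35 %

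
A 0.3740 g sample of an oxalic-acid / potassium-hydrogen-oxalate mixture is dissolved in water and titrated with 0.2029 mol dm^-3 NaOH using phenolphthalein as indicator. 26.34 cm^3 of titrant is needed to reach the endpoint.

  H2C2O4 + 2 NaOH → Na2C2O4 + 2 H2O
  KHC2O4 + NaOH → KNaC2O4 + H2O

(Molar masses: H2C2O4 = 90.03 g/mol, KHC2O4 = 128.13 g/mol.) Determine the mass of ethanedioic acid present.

n(NaOH) = 0.02634 × 0.2029 = 5.344 × 10^-3 mol
Let x = n(H2C2O4), y = n(KHC2O4).
Titrant: 2x + 1y = 5.344 × 10^-3;  mass: 90.03x + 128.13y = 0.3740
Solving, x = 1.870 × 10^-3 mol, y = 1.605 × 10^-3 mol
mass of H2C2O4 = 1.870 × 10^-3 × 90.03 = 0.1683 g

0.1683 g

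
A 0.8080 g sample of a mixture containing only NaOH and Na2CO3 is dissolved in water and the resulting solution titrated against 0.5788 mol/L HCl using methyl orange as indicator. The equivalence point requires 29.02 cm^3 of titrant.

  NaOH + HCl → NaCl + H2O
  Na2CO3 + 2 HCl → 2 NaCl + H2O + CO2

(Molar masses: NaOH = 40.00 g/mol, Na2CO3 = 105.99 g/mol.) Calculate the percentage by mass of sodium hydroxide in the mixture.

n(HCl) = 0.02902 × 0.5788 = 0.01680 mol
Let x = n(NaOH), y = n(Na2CO3).
Titrant: 1x + 2y = 0.01680;  mass: 40.00x + 105.99y = 0.8080
Solving, x = 6.321 × 10^-3 mol, y = 5.238 × 10^-3 mol
mass of NaOH = 6.321 × 10^-3 × 40.00 = 0.2529 g
% NaOH = 0.2529 / 0.8080 × 100 = 31.29 %

31.29 %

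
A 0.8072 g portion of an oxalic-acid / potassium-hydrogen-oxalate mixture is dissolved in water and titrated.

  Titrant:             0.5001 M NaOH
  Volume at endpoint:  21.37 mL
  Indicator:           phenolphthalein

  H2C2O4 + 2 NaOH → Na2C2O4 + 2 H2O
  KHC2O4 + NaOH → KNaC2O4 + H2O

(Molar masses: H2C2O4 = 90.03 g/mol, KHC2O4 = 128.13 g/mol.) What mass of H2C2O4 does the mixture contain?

n(NaOH) = 0.02137 × 0.5001 = 0.01069 mol
Let x = n(H2C2O4), y = n(KHC2O4).
Titrant: 2x + 1y = 0.01069;  mass: 90.03x + 128.13y = 0.8072
Solving, x = 3.382 × 10^-3 mol, y = 3.924 × 10^-3 mol
mass of H2C2O4 = 3.382 × 10^-3 × 90.03 = 0.3045 g

0.3045 g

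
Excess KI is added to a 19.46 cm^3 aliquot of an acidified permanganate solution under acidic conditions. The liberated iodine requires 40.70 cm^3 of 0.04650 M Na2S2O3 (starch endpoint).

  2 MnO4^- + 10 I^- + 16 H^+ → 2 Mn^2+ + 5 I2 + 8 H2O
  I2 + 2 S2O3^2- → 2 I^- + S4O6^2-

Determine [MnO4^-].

n(S2O3^2-) = 0.04070 × 0.04650 = 1.893 × 10^-3 mol
n(I2) = n(S2O3^2-)/2 = 9.463 × 10^-4 mol
From the 2:5 ratio, n(MnO4^-) in the aliquot = 2/5 × 9.463 × 10^-4 = 3.785 × 10^-4 mol
[MnO4^-] = 3.785 × 10^-4 / 0.01946 = 0.01945 mol/L

0.01945 M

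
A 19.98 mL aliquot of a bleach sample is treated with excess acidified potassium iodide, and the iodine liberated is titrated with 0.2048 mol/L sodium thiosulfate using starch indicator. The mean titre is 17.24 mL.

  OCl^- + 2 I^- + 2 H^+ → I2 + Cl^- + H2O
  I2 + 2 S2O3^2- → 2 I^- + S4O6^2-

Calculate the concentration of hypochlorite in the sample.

n(S2O3^2-) = 0.01724 × 0.2048 = 3.531 × 10^-3 mol
n(I2) = n(S2O3^2-)/2 = 1.765 × 10^-3 mol
n(OCl^-) in the aliquot = 1.765 × 10^-3 mol (1:1 ratio)
[OCl^-] = 1.765 × 10^-3 / 0.01998 = 0.08836 mol/L

0.08836 mol/L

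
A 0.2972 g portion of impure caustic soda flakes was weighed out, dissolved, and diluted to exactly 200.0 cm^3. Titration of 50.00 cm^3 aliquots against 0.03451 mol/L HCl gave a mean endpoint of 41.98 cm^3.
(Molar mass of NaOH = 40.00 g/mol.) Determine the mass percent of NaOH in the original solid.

77.99 %

NaOH + HCl → NaCl + H2O
n(HCl) per titration = 0.04198 × 0.03451 = 1.449 × 10^-3 mol
n(NaOH) in each aliquot = 1.449 × 10^-3 mol (1:1 ratio)
n(NaOH) in the whole flask = 1.449 × 10^-3 × 200.0/50.00 = 5.795 × 10^-3 mol
mass of NaOH = 5.795 × 10^-3 × 40.00 = 0.2318 g
% NaOH = 0.2318 / 0.2972 × 100 = 77.99 %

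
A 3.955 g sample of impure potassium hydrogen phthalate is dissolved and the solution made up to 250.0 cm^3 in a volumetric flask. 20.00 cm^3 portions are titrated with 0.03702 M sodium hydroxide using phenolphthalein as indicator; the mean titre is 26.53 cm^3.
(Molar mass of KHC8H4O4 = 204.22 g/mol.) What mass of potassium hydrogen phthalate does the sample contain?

KHC8H4O4 + NaOH → KNaC8H4O4 + H2O
n(NaOH) per titration = 0.02653 × 0.03702 = 9.821 × 10^-4 mol
n(KHC8H4O4) in each aliquot = 9.821 × 10^-4 mol (1:1 ratio)
n(KHC8H4O4) in the whole flask = 9.821 × 10^-4 × 250.0/20.00 = 0.01228 mol
mass of KHC8H4O4 = 0.01228 × 204.22 = 2.507 g

2.507 g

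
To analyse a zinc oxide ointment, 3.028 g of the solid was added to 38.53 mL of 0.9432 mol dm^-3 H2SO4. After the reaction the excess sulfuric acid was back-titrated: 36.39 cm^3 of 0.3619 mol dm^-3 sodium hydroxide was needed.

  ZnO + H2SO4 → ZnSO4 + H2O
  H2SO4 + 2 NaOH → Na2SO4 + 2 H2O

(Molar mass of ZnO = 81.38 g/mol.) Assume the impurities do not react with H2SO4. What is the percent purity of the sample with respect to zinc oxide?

n(H2SO4) added = 0.03853 × 0.9432 = 0.03634 mol
n(NaOH) used in back-titration = 0.03639 × 0.3619 = 0.01317 mol
From the 1:2 ratio, n(H2SO4) left over = 1/2 × 0.01317 = 6.585 × 10^-3 mol
n(H2SO4) consumed by analyte = 0.03634 − 6.585 × 10^-3 = 0.02976 mol
n(ZnO) = 0.02976 mol (1:1 ratio)
mass of ZnO = 0.02976 × 81.38 = 2.422 g
% ZnO = 2.422 / 3.028 × 100 = 79.97 %

79.97 %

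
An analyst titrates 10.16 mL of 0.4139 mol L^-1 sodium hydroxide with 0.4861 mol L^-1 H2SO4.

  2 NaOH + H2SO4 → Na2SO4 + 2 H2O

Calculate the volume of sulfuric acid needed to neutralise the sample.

4.325 mL

n(NaOH) = 0.01016 L × 0.4139 mol/L = 4.205 × 10^-3 mol
From the 1:2 stoichiometry, n(H2SO4) = 1/2 × 4.205 × 10^-3 = 2.103 × 10^-3 mol
V(H2SO4) = 2.103 × 10^-3 mol / 0.4861 mol/L = 0.004325 L = 4.325 mL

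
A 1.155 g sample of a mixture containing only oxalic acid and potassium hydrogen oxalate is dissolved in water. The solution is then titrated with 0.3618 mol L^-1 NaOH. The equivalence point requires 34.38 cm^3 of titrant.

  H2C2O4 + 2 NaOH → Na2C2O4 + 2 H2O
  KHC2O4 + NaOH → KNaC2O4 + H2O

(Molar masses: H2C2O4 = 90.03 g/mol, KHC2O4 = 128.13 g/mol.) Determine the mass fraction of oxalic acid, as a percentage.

20.57 %

n(NaOH) = 0.03438 × 0.3618 = 0.01244 mol
Let x = n(H2C2O4), y = n(KHC2O4).
Titrant: 2x + 1y = 0.01244;  mass: 90.03x + 128.13y = 1.155
Solving, x = 2.640 × 10^-3 mol, y = 7.160 × 10^-3 mol
mass of H2C2O4 = 2.640 × 10^-3 × 90.03 = 0.2376 g
% H2C2O4 = 0.2376 / 1.155 × 100 = 20.57 %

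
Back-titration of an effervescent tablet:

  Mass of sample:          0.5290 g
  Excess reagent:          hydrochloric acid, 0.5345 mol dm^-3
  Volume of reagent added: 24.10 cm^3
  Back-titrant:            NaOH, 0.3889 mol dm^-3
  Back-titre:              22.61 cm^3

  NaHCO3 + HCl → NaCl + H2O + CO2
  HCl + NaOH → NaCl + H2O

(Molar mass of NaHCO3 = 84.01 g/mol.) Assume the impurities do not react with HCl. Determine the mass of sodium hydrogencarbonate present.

0.3435 g

n(HCl) added = 0.02410 × 0.5345 = 0.01288 mol
n(NaOH) used in back-titration = 0.02261 × 0.3889 = 8.793 × 10^-3 mol
n(HCl) left over = 8.793 × 10^-3 mol (1:1 ratio)
n(HCl) consumed by analyte = 0.01288 − 8.793 × 10^-3 = 4.088 × 10^-3 mol
n(NaHCO3) = 4.088 × 10^-3 mol (1:1 ratio)
mass of NaHCO3 = 4.088 × 10^-3 × 84.01 = 0.3435 g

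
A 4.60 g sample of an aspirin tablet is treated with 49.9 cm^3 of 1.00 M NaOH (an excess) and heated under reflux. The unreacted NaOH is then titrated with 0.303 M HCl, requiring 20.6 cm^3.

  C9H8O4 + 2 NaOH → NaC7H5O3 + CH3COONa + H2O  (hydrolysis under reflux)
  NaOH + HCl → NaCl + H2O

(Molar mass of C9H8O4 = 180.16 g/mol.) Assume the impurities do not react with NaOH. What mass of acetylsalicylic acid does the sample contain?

3.93 g

n(NaOH) added = 0.0499 × 1.00 = 0.0499 mol
n(HCl) used in back-titration = 0.0206 × 0.303 = 6.24 × 10^-3 mol
n(NaOH) left over = 6.24 × 10^-3 mol (1:1 ratio)
n(NaOH) consumed by analyte = 0.0499 − 6.24 × 10^-3 = 0.0437 mol
From the 1:2 ratio, n(C9H8O4) = 1/2 × 0.0437 = 0.0218 mol
mass of C9H8O4 = 0.0218 × 180.16 = 3.93 g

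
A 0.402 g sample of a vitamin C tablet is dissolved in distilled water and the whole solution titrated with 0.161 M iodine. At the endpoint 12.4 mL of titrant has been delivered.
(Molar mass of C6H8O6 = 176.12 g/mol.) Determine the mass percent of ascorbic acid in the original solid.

87.5 %

C6H8O6 + I2 → C6H6O6 + 2 HI
n(I2) = 0.0124 L × 0.161 mol/L = 2.00 × 10^-3 mol
n(C6H8O6) = 2.00 × 10^-3 mol (1:1 ratio)
mass of C6H8O6 = 2.00 × 10^-3 × 176.12 g/mol = 0.352 g
% C6H8O6 = 0.352 / 0.402 × 100 = 87.5 %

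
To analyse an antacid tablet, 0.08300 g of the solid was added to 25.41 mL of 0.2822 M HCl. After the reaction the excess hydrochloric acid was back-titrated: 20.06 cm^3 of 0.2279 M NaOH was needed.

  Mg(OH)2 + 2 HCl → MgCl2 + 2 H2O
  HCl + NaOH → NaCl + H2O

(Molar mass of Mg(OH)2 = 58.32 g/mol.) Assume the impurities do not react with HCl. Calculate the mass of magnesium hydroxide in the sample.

0.07579 g

n(HCl) added = 0.02541 × 0.2822 = 7.171 × 10^-3 mol
n(NaOH) used in back-titration = 0.02006 × 0.2279 = 4.572 × 10^-3 mol
n(HCl) left over = 4.572 × 10^-3 mol (1:1 ratio)
n(HCl) consumed by analyte = 7.171 × 10^-3 − 4.572 × 10^-3 = 2.599 × 10^-3 mol
From the 1:2 ratio, n(Mg(OH)2) = 1/2 × 2.599 × 10^-3 = 1.300 × 10^-3 mol
mass of Mg(OH)2 = 1.300 × 10^-3 × 58.32 = 0.07579 g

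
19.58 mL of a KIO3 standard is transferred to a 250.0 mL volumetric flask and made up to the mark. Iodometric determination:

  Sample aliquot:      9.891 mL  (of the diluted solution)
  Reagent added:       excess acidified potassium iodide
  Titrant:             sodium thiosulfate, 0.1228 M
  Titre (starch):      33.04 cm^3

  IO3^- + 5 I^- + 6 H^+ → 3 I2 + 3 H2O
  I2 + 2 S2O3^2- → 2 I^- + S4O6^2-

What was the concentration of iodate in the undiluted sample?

n(S2O3^2-) = 0.03304 × 0.1228 = 4.057 × 10^-3 mol
n(I2) = n(S2O3^2-)/2 = 2.029 × 10^-3 mol
From the 1:3 ratio, n(IO3^-) in the aliquot = 1/3 × 2.029 × 10^-3 = 6.762 × 10^-4 mol
[IO3^-]_dilute = 6.762 × 10^-4 / 0.009891 = 0.06837 mol/L
[IO3^-]_original = 0.06837 × 250.0/19.58 = 0.8729 mol/L

0.8729 M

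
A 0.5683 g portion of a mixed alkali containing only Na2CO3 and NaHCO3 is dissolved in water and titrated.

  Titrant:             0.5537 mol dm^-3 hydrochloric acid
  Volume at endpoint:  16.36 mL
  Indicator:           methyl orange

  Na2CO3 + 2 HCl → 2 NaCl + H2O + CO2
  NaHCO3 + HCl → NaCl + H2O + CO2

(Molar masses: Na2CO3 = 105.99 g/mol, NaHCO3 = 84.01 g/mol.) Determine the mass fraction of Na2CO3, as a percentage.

57.94 %

n(HCl) = 0.01636 × 0.5537 = 9.059 × 10^-3 mol
Let x = n(Na2CO3), y = n(NaHCO3).
Titrant: 2x + 1y = 9.059 × 10^-3;  mass: 105.99x + 84.01y = 0.5683
Solving, x = 3.107 × 10^-3 mol, y = 2.845 × 10^-3 mol
mass of Na2CO3 = 3.107 × 10^-3 × 105.99 = 0.3293 g
% Na2CO3 = 0.3293 / 0.5683 × 100 = 57.94 %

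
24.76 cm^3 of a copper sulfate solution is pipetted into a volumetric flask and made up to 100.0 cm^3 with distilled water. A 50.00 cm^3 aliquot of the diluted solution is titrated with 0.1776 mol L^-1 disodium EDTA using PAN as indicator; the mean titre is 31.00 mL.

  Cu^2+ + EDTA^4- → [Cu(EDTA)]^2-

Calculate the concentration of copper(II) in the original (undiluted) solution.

0.4447 mol/L

n(EDTA) = 0.03100 × 0.1776 = 5.506 × 10^-3 mol
n(Cu2+) in the aliquot = 5.506 × 10^-3 mol (1:1 ratio)
[Cu2+]_dilute = 5.506 × 10^-3 / 0.05000 = 0.1101 mol/L
Dilution factor = 100.0 / 24.76 = 4.039
[Cu2+]_stock = 0.1101 × 4.039 = 0.4447 mol/L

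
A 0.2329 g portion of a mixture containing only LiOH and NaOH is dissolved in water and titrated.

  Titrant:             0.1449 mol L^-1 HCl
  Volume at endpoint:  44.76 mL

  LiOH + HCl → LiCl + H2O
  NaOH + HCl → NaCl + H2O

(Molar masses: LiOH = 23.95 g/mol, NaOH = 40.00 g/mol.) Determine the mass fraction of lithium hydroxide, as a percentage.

17.00 %

n(HCl) = 0.04476 × 0.1449 = 6.486 × 10^-3 mol
Let x = n(LiOH), y = n(NaOH).
Titrant: 1x + 1y = 6.486 × 10^-3;  mass: 23.95x + 40.00y = 0.2329
Solving, x = 1.653 × 10^-3 mol, y = 4.833 × 10^-3 mol
mass of LiOH = 1.653 × 10^-3 × 23.95 = 0.03959 g
% LiOH = 0.03959 / 0.2329 × 100 = 17.00 %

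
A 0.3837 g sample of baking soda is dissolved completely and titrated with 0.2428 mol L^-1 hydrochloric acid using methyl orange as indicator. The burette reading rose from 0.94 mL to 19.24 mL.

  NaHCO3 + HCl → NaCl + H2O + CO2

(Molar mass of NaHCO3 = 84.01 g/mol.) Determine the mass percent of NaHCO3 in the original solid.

97.28 %

n(HCl) = 0.01830 L × 0.2428 mol/L = 4.443 × 10^-3 mol
n(NaHCO3) = 4.443 × 10^-3 mol (1:1 ratio)
mass of NaHCO3 = 4.443 × 10^-3 × 84.01 g/mol = 0.3733 g
% NaHCO3 = 0.3733 / 0.3837 × 100 = 97.28 %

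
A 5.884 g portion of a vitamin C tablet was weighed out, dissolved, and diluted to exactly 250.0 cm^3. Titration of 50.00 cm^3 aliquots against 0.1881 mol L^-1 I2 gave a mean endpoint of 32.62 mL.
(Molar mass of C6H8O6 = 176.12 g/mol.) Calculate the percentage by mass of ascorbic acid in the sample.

C6H8O6 + I2 → C6H6O6 + 2 HI
n(I2) per titration = 0.03262 × 0.1881 = 6.136 × 10^-3 mol
n(C6H8O6) in each aliquot = 6.136 × 10^-3 mol (1:1 ratio)
n(C6H8O6) in the whole flask = 6.136 × 10^-3 × 250.0/50.00 = 0.03068 mol
mass of C6H8O6 = 0.03068 × 176.12 = 5.403 g
% C6H8O6 = 5.403 / 5.884 × 100 = 91.83 %

91.83 %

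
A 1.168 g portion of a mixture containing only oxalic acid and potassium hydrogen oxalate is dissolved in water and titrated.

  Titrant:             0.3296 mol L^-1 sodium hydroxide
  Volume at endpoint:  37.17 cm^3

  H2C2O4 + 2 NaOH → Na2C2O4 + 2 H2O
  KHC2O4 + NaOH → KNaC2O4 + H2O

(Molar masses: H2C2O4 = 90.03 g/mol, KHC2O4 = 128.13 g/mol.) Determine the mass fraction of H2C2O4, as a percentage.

n(NaOH) = 0.03717 × 0.3296 = 0.01225 mol
Let x = n(H2C2O4), y = n(KHC2O4).
Titrant: 2x + 1y = 0.01225;  mass: 90.03x + 128.13y = 1.168
Solving, x = 2.417 × 10^-3 mol, y = 7.418 × 10^-3 mol
mass of H2C2O4 = 2.417 × 10^-3 × 90.03 = 0.2176 g
% H2C2O4 = 0.2176 / 1.168 × 100 = 18.63 %

18.63 %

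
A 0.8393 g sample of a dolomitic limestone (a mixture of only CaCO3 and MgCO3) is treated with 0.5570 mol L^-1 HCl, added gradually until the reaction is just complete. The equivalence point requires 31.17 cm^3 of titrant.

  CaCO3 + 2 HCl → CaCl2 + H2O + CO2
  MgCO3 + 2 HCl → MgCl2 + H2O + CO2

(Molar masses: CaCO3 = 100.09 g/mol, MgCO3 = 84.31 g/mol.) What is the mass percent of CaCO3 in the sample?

n(HCl) = 0.03117 × 0.5570 = 0.01736 mol
Let x = n(CaCO3), y = n(MgCO3).
Titrant: 2x + 2y = 0.01736;  mass: 100.09x + 84.31y = 0.8393
Solving, x = 6.807 × 10^-3 mol, y = 1.874 × 10^-3 mol
mass of CaCO3 = 6.807 × 10^-3 × 100.09 = 0.6813 g
% CaCO3 = 0.6813 / 0.8393 × 100 = 81.18 %

81.18 %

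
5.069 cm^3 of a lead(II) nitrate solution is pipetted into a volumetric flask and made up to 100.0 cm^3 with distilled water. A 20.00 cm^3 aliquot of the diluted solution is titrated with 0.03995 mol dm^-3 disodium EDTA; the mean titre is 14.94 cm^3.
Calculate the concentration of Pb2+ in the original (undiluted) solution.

0.5887 mol/L

Pb^2+ + EDTA^4- → [Pb(EDTA)]^2-
n(EDTA) = 0.01494 × 0.03995 = 5.969 × 10^-4 mol
n(Pb2+) in the aliquot = 5.969 × 10^-4 mol (1:1 ratio)
[Pb2+]_dilute = 5.969 × 10^-4 / 0.02000 = 0.02984 mol/L
Dilution factor = 100.0 / 5.069 = 19.73
[Pb2+]_stock = 0.02984 × 19.73 = 0.5887 mol/L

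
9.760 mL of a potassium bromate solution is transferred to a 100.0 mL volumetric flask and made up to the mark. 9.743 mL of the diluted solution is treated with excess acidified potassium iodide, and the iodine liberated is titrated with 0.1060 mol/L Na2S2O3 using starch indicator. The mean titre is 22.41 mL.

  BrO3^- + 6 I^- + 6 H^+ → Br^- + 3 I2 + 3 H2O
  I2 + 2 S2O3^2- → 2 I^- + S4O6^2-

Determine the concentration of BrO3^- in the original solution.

0.4163 mol/L

n(S2O3^2-) = 0.02241 × 0.1060 = 2.375 × 10^-3 mol
n(I2) = n(S2O3^2-)/2 = 1.188 × 10^-3 mol
From the 1:3 ratio, n(BrO3^-) in the aliquot = 1/3 × 1.188 × 10^-3 = 3.959 × 10^-4 mol
[BrO3^-]_dilute = 3.959 × 10^-4 / 0.009743 = 0.04064 mol/L
[BrO3^-]_original = 0.04064 × 100.0/9.760 = 0.4163 mol/L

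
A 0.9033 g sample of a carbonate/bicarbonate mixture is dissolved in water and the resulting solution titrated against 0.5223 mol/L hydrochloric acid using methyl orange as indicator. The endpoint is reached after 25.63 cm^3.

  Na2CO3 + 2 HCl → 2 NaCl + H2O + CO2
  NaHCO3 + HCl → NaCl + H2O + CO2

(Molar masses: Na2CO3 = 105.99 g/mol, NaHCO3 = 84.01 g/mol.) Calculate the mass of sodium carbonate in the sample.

0.3781 g

n(HCl) = 0.02563 × 0.5223 = 0.01339 mol
Let x = n(Na2CO3), y = n(NaHCO3).
Titrant: 2x + 1y = 0.01339;  mass: 105.99x + 84.01y = 0.9033
Solving, x = 3.568 × 10^-3 mol, y = 6.251 × 10^-3 mol
mass of Na2CO3 = 3.568 × 10^-3 × 105.99 = 0.3781 g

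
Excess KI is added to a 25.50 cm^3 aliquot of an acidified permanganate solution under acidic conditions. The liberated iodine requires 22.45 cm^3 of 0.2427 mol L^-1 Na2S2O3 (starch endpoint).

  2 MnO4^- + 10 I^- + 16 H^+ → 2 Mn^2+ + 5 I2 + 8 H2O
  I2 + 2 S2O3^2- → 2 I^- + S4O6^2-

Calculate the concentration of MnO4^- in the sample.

0.04273 mol/L

n(S2O3^2-) = 0.02245 × 0.2427 = 5.449 × 10^-3 mol
n(I2) = n(S2O3^2-)/2 = 2.724 × 10^-3 mol
From the 2:5 ratio, n(MnO4^-) in the aliquot = 2/5 × 2.724 × 10^-3 = 1.090 × 10^-3 mol
[MnO4^-] = 1.090 × 10^-3 / 0.02550 = 0.04273 mol/L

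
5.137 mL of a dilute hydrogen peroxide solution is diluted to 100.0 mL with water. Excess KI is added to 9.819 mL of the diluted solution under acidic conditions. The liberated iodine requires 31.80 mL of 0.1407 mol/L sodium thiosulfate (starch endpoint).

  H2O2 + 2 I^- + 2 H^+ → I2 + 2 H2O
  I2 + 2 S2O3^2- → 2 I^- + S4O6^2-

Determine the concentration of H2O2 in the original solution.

4.435 mol/L

n(S2O3^2-) = 0.03180 × 0.1407 = 4.474 × 10^-3 mol
n(I2) = n(S2O3^2-)/2 = 2.237 × 10^-3 mol
n(H2O2) in the aliquot = 2.237 × 10^-3 mol (1:1 ratio)
[H2O2]_dilute = 2.237 × 10^-3 / 0.009819 = 0.2278 mol/L
[H2O2]_original = 0.2278 × 100.0/5.137 = 4.435 mol/L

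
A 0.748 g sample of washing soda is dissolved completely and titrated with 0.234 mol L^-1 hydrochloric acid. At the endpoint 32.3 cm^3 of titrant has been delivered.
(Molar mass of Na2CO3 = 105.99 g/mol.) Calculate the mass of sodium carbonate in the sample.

0.401 g

Na2CO3 + 2 HCl → 2 NaCl + H2O + CO2
n(HCl) = 0.0323 L × 0.234 mol/L = 7.56 × 10^-3 mol
From the 1:2 ratio, n(Na2CO3) = 1/2 × 7.56 × 10^-3 = 3.78 × 10^-3 mol
mass of Na2CO3 = 3.78 × 10^-3 × 105.99 g/mol = 0.401 g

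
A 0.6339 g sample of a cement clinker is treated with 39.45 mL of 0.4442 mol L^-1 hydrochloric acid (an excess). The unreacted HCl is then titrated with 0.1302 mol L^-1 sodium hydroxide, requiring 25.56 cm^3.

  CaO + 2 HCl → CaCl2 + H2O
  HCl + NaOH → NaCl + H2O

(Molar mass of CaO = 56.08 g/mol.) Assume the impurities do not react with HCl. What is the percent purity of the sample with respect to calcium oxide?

62.79 %

n(HCl) added = 0.03945 × 0.4442 = 0.01752 mol
n(NaOH) used in back-titration = 0.02556 × 0.1302 = 3.328 × 10^-3 mol
n(HCl) left over = 3.328 × 10^-3 mol (1:1 ratio)
n(HCl) consumed by analyte = 0.01752 − 3.328 × 10^-3 = 0.01420 mol
From the 1:2 ratio, n(CaO) = 1/2 × 0.01420 = 7.098 × 10^-3 mol
mass of CaO = 7.098 × 10^-3 × 56.08 = 0.3980 g
% CaO = 0.3980 / 0.6339 × 100 = 62.79 %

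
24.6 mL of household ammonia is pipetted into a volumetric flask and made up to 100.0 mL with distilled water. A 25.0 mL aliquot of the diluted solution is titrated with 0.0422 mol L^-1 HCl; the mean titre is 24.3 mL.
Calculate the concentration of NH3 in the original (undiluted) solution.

0.167 mol/L

NH3 + HCl → NH4Cl
n(HCl) = 0.0243 × 0.0422 = 1.03 × 10^-3 mol
n(NH3) in the aliquot = 1.03 × 10^-3 mol (1:1 ratio)
[NH3]_dilute = 1.03 × 10^-3 / 0.0250 = 0.0410 mol/L
Dilution factor = 100.0 / 24.6 = 4.065
[NH3]_stock = 0.0410 × 4.065 = 0.167 mol/L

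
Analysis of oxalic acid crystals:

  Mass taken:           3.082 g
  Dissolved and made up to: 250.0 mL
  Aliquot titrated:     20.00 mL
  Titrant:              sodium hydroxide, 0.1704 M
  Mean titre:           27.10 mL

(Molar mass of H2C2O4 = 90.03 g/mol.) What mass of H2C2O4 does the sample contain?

H2C2O4 + 2 NaOH → Na2C2O4 + 2 H2O
n(NaOH) per titration = 0.02710 × 0.1704 = 4.618 × 10^-3 mol
From the 1:2 ratio, n(H2C2O4) in each aliquot = 1/2 × 4.618 × 10^-3 = 2.309 × 10^-3 mol
n(H2C2O4) in the whole flask = 2.309 × 10^-3 × 250.0/20.00 = 0.02886 mol
mass of H2C2O4 = 0.02886 × 90.03 = 2.598 g

2.598 g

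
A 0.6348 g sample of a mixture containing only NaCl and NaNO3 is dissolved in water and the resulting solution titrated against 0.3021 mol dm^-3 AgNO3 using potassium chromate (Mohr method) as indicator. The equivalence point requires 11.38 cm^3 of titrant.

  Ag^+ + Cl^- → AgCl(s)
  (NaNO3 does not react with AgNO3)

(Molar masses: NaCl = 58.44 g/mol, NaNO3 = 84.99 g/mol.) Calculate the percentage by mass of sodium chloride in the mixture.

31.65 %

n(AgNO3) = 0.01138 × 0.3021 = 3.438 × 10^-3 mol
Let x = n(NaCl), y = n(NaNO3).
Titrant: 1x = 3.438 × 10^-3;  mass: 58.44x + 84.99y = 0.6348
Solving, x = 3.438 × 10^-3 mol, y = 5.105 × 10^-3 mol
mass of NaCl = 3.438 × 10^-3 × 58.44 = 0.2009 g
% NaCl = 0.2009 / 0.6348 × 100 = 31.65 %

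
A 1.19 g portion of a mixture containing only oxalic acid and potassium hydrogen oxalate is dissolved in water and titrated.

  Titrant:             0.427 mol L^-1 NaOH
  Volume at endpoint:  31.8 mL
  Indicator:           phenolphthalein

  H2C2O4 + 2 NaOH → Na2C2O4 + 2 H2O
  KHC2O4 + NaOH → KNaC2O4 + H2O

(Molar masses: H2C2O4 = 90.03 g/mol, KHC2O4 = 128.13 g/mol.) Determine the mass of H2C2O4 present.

n(NaOH) = 0.0318 × 0.427 = 0.0136 mol
Let x = n(H2C2O4), y = n(KHC2O4).
Titrant: 2x + 1y = 0.0136;  mass: 90.03x + 128.13y = 1.19
Solving, x = 3.31 × 10^-3 mol, y = 6.96 × 10^-3 mol
mass of H2C2O4 = 3.31 × 10^-3 × 90.03 = 0.298 g

0.298 g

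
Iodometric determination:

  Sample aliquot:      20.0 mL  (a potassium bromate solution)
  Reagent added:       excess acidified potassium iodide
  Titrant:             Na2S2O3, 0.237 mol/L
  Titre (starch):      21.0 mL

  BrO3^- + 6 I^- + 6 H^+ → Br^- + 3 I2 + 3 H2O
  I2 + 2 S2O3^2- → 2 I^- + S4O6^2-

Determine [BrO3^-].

n(S2O3^2-) = 0.0210 × 0.237 = 4.98 × 10^-3 mol
n(I2) = n(S2O3^2-)/2 = 2.49 × 10^-3 mol
From the 1:3 ratio, n(BrO3^-) in the aliquot = 1/3 × 2.49 × 10^-3 = 8.29 × 10^-4 mol
[BrO3^-] = 8.29 × 10^-4 / 0.0200 = 0.0415 mol/L

0.0415 mol/L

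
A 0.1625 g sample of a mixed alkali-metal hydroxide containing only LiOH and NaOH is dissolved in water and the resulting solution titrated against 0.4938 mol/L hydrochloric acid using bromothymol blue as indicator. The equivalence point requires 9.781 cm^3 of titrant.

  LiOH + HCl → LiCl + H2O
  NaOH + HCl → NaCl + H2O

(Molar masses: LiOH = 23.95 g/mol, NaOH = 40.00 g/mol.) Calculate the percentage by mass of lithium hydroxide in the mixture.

28.19 %

n(HCl) = 0.009781 × 0.4938 = 4.830 × 10^-3 mol
Let x = n(LiOH), y = n(NaOH).
Titrant: 1x + 1y = 4.830 × 10^-3;  mass: 23.95x + 40.00y = 0.1625
Solving, x = 1.912 × 10^-3 mol, y = 2.917 × 10^-3 mol
mass of LiOH = 1.912 × 10^-3 × 23.95 = 0.04580 g
% LiOH = 0.04580 / 0.1625 × 100 = 28.19 %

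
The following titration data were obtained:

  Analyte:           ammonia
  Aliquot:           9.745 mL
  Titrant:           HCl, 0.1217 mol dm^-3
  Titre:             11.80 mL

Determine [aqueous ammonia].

0.1474 mol/L

NH3 + HCl → NH4Cl
n(HCl) = 0.01180 L × 0.1217 mol/L = 1.436 × 10^-3 mol
n(NH3) = 1.436 × 10^-3 mol (1:1 mole ratio)
[NH3] = 1.436 × 10^-3 mol / 0.009745 L = 0.1474 mol/L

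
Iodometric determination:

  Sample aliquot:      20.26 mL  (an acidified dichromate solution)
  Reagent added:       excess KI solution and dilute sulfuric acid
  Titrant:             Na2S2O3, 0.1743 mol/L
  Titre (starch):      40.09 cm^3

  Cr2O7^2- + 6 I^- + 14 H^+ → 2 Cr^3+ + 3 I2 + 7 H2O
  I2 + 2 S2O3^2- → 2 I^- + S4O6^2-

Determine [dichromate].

0.05748 mol/L

n(S2O3^2-) = 0.04009 × 0.1743 = 6.988 × 10^-3 mol
n(I2) = n(S2O3^2-)/2 = 3.494 × 10^-3 mol
From the 1:3 ratio, n(Cr2O7^2-) in the aliquot = 1/3 × 3.494 × 10^-3 = 1.165 × 10^-3 mol
[Cr2O7^2-] = 1.165 × 10^-3 / 0.02026 = 0.05748 mol/L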